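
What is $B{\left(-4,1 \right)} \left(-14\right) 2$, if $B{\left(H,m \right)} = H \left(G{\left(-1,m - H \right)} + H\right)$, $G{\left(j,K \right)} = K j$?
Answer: $-1008$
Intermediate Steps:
$B{\left(H,m \right)} = H \left(- m + 2 H\right)$ ($B{\left(H,m \right)} = H \left(\left(m - H\right) \left(-1\right) + H\right) = H \left(\left(H - m\right) + H\right) = H \left(- m + 2 H\right)$)
$B{\left(-4,1 \right)} \left(-14\right) 2 = - 4 \left(\left(-1\right) 1 + 2 \left(-4\right)\right) \left(-14\right) 2 = - 4 \left(-1 - 8\right) \left(-14\right) 2 = \left(-4\right) \left(-9\right) \left(-14\right) 2 = 36 \left(-14\right) 2 = \left(-504\right) 2 = -1008$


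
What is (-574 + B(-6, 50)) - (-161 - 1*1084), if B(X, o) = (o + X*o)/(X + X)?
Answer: 4151/6 ≈ 691.83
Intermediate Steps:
B(X, o) = (o + X*o)/(2*X) (B(X, o) = (o + X*o)/((2*X)) = (o + X*o)*(1/(2*X)) = (o + X*o)/(2*X))
(-574 + B(-6, 50)) - (-161 - 1*1084) = (-574 + (1/2)*50*(1 - 6)/(-6)) - (-161 - 1*1084) = (-574 + (1/2)*50*(-1/6)*(-5)) - (-161 - 1084) = (-574 + 125/6) - 1*(-1245) = -3319/6 + 1245 = 4151/6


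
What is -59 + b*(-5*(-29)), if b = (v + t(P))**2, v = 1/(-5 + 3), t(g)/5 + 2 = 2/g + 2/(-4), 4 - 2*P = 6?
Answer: 76646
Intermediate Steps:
P = -1 (P = 2 - 1/2*6 = 2 - 3 = -1)
t(g) = -25/2 + 10/g (t(g) = -10 + 5*(2/g + 2/(-4)) = -10 + 5*(2/g + 2*(-1/4)) = -10 + 5*(2/g - 1/2) = -10 + 5*(-1/2 + 2/g) = -10 + (-5/2 + 10/g) = -25/2 + 10/g)
v = -1/2 (v = 1/(-2) = -1/2 ≈ -0.50000)
b = 529 (b = (-1/2 + (-25/2 + 10/(-1)))**2 = (-1/2 + (-25/2 + 10*(-1)))**2 = (-1/2 + (-25/2 - 10))**2 = (-1/2 - 45/2)**2 = (-23)**2 = 529)
-59 + b*(-5*(-29)) = -59 + 529*(-5*(-29)) = -59 + 529*145 = -59 + 76705 = 76646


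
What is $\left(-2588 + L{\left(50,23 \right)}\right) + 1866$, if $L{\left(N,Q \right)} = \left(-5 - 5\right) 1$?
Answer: $-732$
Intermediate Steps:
$L{\left(N,Q \right)} = -10$ ($L{\left(N,Q \right)} = \left(-10\right) 1 = -10$)
$\left(-2588 + L{\left(50,23 \right)}\right) + 1866 = \left(-2588 - 10\right) + 1866 = -2598 + 1866 = -732$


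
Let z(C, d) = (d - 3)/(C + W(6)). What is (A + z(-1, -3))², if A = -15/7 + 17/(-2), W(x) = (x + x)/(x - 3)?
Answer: 31329/196 ≈ 159.84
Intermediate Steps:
W(x) = 2*x/(-3 + x) (W(x) = (2*x)/(-3 + x) = 2*x/(-3 + x))
z(C, d) = (-3 + d)/(4 + C) (z(C, d) = (d - 3)/(C + 2*6/(-3 + 6)) = (-3 + d)/(C + 2*6/3) = (-3 + d)/(C + 2*6*(⅓)) = (-3 + d)/(C + 4) = (-3 + d)/(4 + C))
A = -149/14 (A = -15*⅐ + 17*(-½) = -15/7 - 17/2 = -149/14 ≈ -10.643)
(A + z(-1, -3))² = (-149/14 + (-3 - 3)/(4 - 1))² = (-149/14 - 6/3)² = (-149/14 + (⅓)*(-6))² = (-149/14 - 2)² = (-177/14)² = 31329/196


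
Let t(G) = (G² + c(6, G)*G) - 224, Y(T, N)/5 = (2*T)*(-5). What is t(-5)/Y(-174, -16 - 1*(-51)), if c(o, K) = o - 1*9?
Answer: -46/2175 ≈ -0.021149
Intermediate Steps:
c(o, K) = -9 + o (c(o, K) = o - 9 = -9 + o)
Y(T, N) = -50*T (Y(T, N) = 5*((2*T)*(-5)) = 5*(-10*T) = -50*T)
t(G) = -224 + G² - 3*G (t(G) = (G² + (-9 + 6)*G) - 224 = (G² - 3*G) - 224 = -224 + G² - 3*G)
t(-5)/Y(-174, -16 - 1*(-51)) = (-224 + (-5)² - 3*(-5))/((-50*(-174))) = (-224 + 25 + 15)/8700 = -184*1/8700 = -46/2175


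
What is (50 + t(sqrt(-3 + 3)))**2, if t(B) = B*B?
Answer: 2500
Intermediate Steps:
t(B) = B**2
(50 + t(sqrt(-3 + 3)))**2 = (50 + (sqrt(-3 + 3))**2)**2 = (50 + (sqrt(0))**2)**2 = (50 + 0**2)**2 = (50 + 0)**2 = 50**2 = 2500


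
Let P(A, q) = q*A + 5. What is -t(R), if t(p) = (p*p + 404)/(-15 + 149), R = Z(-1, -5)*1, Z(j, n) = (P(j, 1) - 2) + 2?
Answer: -210/67 ≈ -3.1343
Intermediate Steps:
P(A, q) = 5 + A*q (P(A, q) = A*q + 5 = 5 + A*q)
Z(j, n) = 5 + j (Z(j, n) = ((5 + j*1) - 2) + 2 = ((5 + j) - 2) + 2 = (3 + j) + 2 = 5 + j)
R = 4 (R = (5 - 1)*1 = 4*1 = 4)
t(p) = 202/67 + p**2/134 (t(p) = (p**2 + 404)/134 = (404 + p**2)*(1/134) = 202/67 + p**2/134)
-t(R) = -(202/67 + (1/134)*4**2) = -(202/67 + (1/134)*16) = -(202/67 + 8/67) = -1*210/67 = -210/67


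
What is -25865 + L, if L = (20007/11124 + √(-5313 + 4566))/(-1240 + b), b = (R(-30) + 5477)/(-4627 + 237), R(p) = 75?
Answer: -9678039607125/374175104 - 2195*I*√83/908192 ≈ -25865.0 - 0.022019*I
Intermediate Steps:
b = -2776/2195 (b = (75 + 5477)/(-4627 + 237) = 5552/(-4390) = 5552*(-1/4390) = -2776/2195 ≈ -1.2647)
L = -542165/374175104 - 2195*I*√83/908192 (L = (20007/11124 + √(-5313 + 4566))/(-1240 - 2776/2195) = (20007*(1/11124) + √(-747))/(-2724576/2195) = (741/412 + 3*I*√83)*(-2195/2724576) = -542165/374175104 - 2195*I*√83/908192 ≈ -0.001449 - 0.022019*I)
-25865 + L = -25865 + (-542165/374175104 - 2195*I*√83/908192) = -9678039607125/374175104 - 2195*I*√83/908192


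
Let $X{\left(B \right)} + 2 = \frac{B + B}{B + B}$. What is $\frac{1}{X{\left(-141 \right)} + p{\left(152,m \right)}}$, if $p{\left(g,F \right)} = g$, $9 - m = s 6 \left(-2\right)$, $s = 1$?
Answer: $\frac{1}{151} \approx 0.0066225$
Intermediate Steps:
$m = 21$ ($m = 9 - 1 \cdot 6 \left(-2\right) = 9 - 1 \left(-12\right) = 9 - -12 = 9 + 12 = 21$)
$X{\left(B \right)} = -1$ ($X{\left(B \right)} = -2 + \frac{B + B}{B + B} = -2 + \frac{2 B}{2 B} = -2 + 2 B \frac{1}{2 B} = -2 + 1 = -1$)
$\frac{1}{X{\left(-141 \right)} + p{\left(152,m \right)}} = \frac{1}{-1 + 152} = \frac{1}{151}$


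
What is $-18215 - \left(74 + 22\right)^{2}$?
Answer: $-27431$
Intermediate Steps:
$-18215 - \left(74 + 22\right)^{2} = -18215 - 96^{2} = -18215 - 9216 = -27431$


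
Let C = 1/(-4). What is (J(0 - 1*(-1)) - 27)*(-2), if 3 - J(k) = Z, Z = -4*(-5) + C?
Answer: 175/2 ≈ 87.500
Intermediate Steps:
C = -¼ ≈ -0.25000
Z = 79/4 (Z = -4*(-5) - ¼ = 20 - ¼ = 79/4 ≈ 19.750)
J(k) = -67/4 (J(k) = 3 - 1*79/4 = 3 - 79/4 = -67/4)
(J(0 - 1*(-1)) - 27)*(-2) = (-67/4 - 27)*(-2) = -175/4*(-2) = 175/2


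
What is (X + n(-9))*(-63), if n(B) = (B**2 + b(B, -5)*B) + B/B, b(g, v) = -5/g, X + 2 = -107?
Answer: 2016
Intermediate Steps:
X = -109 (X = -2 - 107 = -109)
n(B) = -4 + B**2 (n(B) = (B**2 + (-5/B)*B) + B/B = (B**2 - 5) + 1 = (-5 + B**2) + 1 = -4 + B**2)
(X + n(-9))*(-63) = (-109 + (-4 + (-9)**2))*(-63) = (-109 + (-4 + 81))*(-63) = (-109 + 77)*(-63) = -32*(-63) = 2016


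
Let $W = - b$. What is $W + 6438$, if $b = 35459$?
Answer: $-29021$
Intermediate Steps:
$W = -35459$ ($W = \left(-1\right) 35459 = -35459$)
$W + 6438 = -35459 + 6438 = -29021$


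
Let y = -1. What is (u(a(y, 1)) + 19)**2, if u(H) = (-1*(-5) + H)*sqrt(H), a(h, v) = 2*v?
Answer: 459 + 266*sqrt(2) ≈ 835.18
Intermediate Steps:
u(H) = sqrt(H)*(5 + H) (u(H) = (5 + H)*sqrt(H) = sqrt(H)*(5 + H))
(u(a(y, 1)) + 19)**2 = (sqrt(2*1)*(5 + 2*1) + 19)**2 = (sqrt(2)*(5 + 2) + 19)**2 = (sqrt(2)*7 + 19)**2 = (7*sqrt(2) + 19)**2 = (19 + 7*sqrt(2))**2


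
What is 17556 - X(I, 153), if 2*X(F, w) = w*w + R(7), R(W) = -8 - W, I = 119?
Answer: 5859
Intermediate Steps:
X(F, w) = -15/2 + w**2/2 (X(F, w) = (w*w + (-8 - 1*7))/2 = (w**2 + (-8 - 7))/2 = (w**2 - 15)/2 = (-15 + w**2)/2 = -15/2 + w**2/2)
17556 - X(I, 153) = 17556 - (-15/2 + (1/2)*153**2) = 17556 - (-15/2 + (1/2)*23409) = 17556 - (-15/2 + 23409/2) = 17556 - 1*11697 = 17556 - 11697 = 5859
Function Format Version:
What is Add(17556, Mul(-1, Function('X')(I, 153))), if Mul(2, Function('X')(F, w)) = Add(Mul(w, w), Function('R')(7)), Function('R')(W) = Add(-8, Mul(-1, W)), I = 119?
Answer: 5859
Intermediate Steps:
Function('X')(F, w) = Add(Rational(-15, 2), Mul(Rational(1, 2), Pow(w, 2))) (Function('X')(F, w) = Mul(Rational(1, 2), Add(Mul(w, w), Add(-8, Mul(-1, 7)))) = Mul(Rational(1, 2), Add(Pow(w, 2), Add(-8, -7))) = Mul(Rational(1, 2), Add(Pow(w, 2), -15)) = Mul(Rational(1, 2), Add(-15, Pow(w, 2))) = Add(Rational(-15, 2), Mul(Rational(1, 2), Pow(w, 2))))
Add(17556, Mul(-1, Function('X')(I, 153))) = Add(17556, Mul(-1, Add(Rational(-15, 2), Mul(Rational(1, 2), Pow(153, 2))))) = Add(17556, Mul(-1, Add(Rational(-15, 2), Mul(Rational(1, 2), 23409)))) = Add(17556, Mul(-1, Add(Rational(-15, 2), Rational(23409, 2)))) = Add(17556, Mul(-1, 11697)) = Add(17556, -11697) = 5859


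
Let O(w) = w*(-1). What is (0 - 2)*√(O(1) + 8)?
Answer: -2*√7 ≈ -5.2915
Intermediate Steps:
O(w) = -w
(0 - 2)*√(O(1) + 8) = (0 - 2)*√(-1*1 + 8) = -2*√(-1 + 8) = -2*√7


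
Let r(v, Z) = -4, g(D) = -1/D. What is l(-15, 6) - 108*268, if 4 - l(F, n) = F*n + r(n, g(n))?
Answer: -28846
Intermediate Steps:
l(F, n) = 8 - F*n (l(F, n) = 4 - (F*n - 4) = 4 - (-4 + F*n) = 4 + (4 - F*n) = 8 - F*n)
l(-15, 6) - 108*268 = (8 - 1*(-15)*6) - 108*268 = (8 + 90) - 28944 = 98 - 28944 = -28846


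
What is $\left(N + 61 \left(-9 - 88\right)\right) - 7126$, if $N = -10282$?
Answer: $-23325$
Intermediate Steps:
$\left(N + 61 \left(-9 - 88\right)\right) - 7126 = \left(-10282 + 61 \left(-9 - 88\right)\right) - 7126 = \left(-10282 + 61 \left(-97\right)\right) - 7126 = \left(-10282 - 5917\right) - 7126 = -16199 - 7126 = -23325$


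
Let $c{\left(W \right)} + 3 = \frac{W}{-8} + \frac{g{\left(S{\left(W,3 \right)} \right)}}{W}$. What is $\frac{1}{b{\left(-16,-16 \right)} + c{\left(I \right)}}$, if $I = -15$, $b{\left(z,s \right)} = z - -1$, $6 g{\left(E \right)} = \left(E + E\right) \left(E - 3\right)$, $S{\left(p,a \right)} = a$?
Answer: $- \frac{8}{129} \approx -0.062016$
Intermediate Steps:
$g{\left(E \right)} = \frac{E \left(-3 + E\right)}{3}$ ($g{\left(E \right)} = \frac{\left(E + E\right) \left(E - 3\right)}{6} = \frac{2 E \left(-3 + E\right)}{6} = \frac{E \left(-3 + E\right)}{3}$)
$b{\left(z,s \right)} = 1 + z$ ($b{\left(z,s \right)} = z + 1 = 1 + z$)
$c{\left(W \right)} = -3 - \frac{W}{8}$ ($c{\left(W \right)} = -3 + \left(\frac{W}{-8} + \frac{\frac{1}{3} \cdot 3 \left(-3 + 3\right)}{W}\right) = -3 + \left(W \left(- \frac{1}{8}\right) + \frac{\frac{1}{3} \cdot 3 \cdot 0}{W}\right) = -3 + \left(- \frac{W}{8} + \frac{0}{W}\right) = -3 + \left(- \frac{W}{8} + 0\right) = -3 - \frac{W}{8}$)
$\frac{1}{b{\left(-16,-16 \right)} + c{\left(I \right)}} = \frac{1}{\left(1 - 16\right) - \frac{9}{8}} = \frac{1}{-15 + \left(-3 + \frac{15}{8}\right)} = \frac{1}{-15 - \frac{9}{8}} = \frac{1}{- \frac{129}{8}} = - \frac{8}{129}$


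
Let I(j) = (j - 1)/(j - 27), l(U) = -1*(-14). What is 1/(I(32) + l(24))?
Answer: 5/101 ≈ 0.049505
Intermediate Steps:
l(U) = 14
I(j) = (-1 + j)/(-27 + j)
1/(I(32) + l(24)) = 1/((-1 + 32)/(-27 + 32) + 14) = 1/(31/5 + 14) = 1/(101/5) = 5/101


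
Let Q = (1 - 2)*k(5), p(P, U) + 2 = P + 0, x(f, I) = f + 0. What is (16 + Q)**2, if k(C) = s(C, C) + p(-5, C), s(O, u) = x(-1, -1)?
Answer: 576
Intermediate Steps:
x(f, I) = f
s(O, u) = -1
p(P, U) = -2 + P (p(P, U) = -2 + (P + 0) = -2 + P)
k(C) = -8 (k(C) = -1 + (-2 - 5) = -1 - 7 = -8)
Q = 8 (Q = (1 - 2)*(-8) = -1*(-8) = 8)
(16 + Q)**2 = (16 + 8)**2 = 24**2 = 576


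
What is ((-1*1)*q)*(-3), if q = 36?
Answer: 108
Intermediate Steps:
((-1*1)*q)*(-3) = (-1*1*36)*(-3) = -1*36*(-3) = -36*(-3) = 108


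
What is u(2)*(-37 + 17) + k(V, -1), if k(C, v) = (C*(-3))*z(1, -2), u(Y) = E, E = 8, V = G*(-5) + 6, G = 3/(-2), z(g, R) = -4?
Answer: 2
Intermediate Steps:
G = -3/2 (G = 3*(-½) = -3/2 ≈ -1.5000)
V = 27/2 (V = -3/2*(-5) + 6 = 15/2 + 6 = 27/2 ≈ 13.500)
u(Y) = 8
k(C, v) = 12*C (k(C, v) = (C*(-3))*(-4) = -3*C*(-4) = 12*C)
u(2)*(-37 + 17) + k(V, -1) = 8*(-37 + 17) + 12*(27/2) = 8*(-20) + 162 = -160 + 162 = 2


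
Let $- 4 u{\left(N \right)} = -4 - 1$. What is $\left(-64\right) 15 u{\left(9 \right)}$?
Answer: $-1200$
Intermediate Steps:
$u{\left(N \right)} = \frac{5}{4}$ ($u{\left(N \right)} = - \frac{-4 - 1}{4} = \left(- \frac{1}{4}\right) \left(-5\right) = \frac{5}{4}$)
$\left(-64\right) 15 u{\left(9 \right)} = \left(-64\right) 15 \cdot \frac{5}{4} = \left(-960\right) \frac{5}{4} = -1200$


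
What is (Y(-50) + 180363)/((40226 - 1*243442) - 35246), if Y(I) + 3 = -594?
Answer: -89883/119231 ≈ -0.75386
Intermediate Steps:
Y(I) = -597 (Y(I) = -3 - 594 = -597)
(Y(-50) + 180363)/((40226 - 1*243442) - 35246) = (-597 + 180363)/((40226 - 1*243442) - 35246) = 179766/((40226 - 243442) - 35246) = 179766/(-203216 - 35246) = 179766/(-238462) = 179766*(-1/238462) = -89883/119231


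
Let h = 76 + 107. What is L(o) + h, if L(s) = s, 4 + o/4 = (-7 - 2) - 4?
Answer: 115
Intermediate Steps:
h = 183
o = -68 (o = -16 + 4*((-7 - 2) - 4) = -16 + 4*(-9 - 4) = -16 + 4*(-13) = -16 - 52 = -68)
L(o) + h = -68 + 183 = 115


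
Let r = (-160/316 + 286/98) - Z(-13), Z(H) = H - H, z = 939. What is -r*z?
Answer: -8767443/3871 ≈ -2264.9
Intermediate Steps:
Z(H) = 0
r = 9337/3871 (r = (-160/316 + 286/98) - 1*0 = (-160*1/316 + 286*(1/98)) + 0 = (-40/79 + 143/49) + 0 = 9337/3871 + 0 = 9337/3871 ≈ 2.4120)
-r*z = -9337*939/3871 = -1*8767443/3871 = -8767443/3871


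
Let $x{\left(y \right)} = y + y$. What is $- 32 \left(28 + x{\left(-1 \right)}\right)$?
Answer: $-832$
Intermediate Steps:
$x{\left(y \right)} = 2 y$
$- 32 \left(28 + x{\left(-1 \right)}\right) = - 32 \left(28 + 2 \left(-1\right)\right) = - 32 \left(28 - 2\right) = \left(-32\right) 26 = -832$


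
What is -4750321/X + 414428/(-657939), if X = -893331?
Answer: 918400022917/195919101603 ≈ 4.6877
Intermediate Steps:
-4750321/X + 414428/(-657939) = -4750321/(-893331) + 414428/(-657939) = -4750321*(-1/893331) + 414428*(-1/657939) = 4750321/893331 - 414428/657939 = 918400022917/195919101603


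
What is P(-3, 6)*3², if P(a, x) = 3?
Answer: 27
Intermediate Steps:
P(-3, 6)*3² = 3*3² = 3*9 = 27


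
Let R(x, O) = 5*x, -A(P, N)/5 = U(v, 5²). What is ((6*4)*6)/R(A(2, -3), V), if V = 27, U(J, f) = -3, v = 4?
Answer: 48/25 ≈ 1.9200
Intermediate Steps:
A(P, N) = 15 (A(P, N) = -5*(-3) = 15)
((6*4)*6)/R(A(2, -3), V) = ((6*4)*6)/((5*15)) = (24*6)/75 = 144*(1/75) = 48/25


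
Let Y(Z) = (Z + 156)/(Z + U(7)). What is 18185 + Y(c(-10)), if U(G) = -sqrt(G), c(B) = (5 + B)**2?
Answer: 11242855/618 + 181*sqrt(7)/618 ≈ 18193.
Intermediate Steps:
Y(Z) = (156 + Z)/(Z - sqrt(7)) (Y(Z) = (Z + 156)/(Z - sqrt(7)) = (156 + Z)/(Z - sqrt(7)))
18185 + Y(c(-10)) = 18185 + (156 + (5 - 10)**2)/((5 - 10)**2 - sqrt(7)) = 18185 + (156 + (-5)**2)/((-5)**2 - sqrt(7)) = 18185 + (156 + 25)/(25 - sqrt(7)) = 18185 + 181/(25 - sqrt(7))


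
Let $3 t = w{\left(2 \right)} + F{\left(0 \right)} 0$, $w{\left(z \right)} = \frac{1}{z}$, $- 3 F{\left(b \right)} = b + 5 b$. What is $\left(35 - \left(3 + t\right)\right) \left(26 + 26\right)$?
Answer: $\frac{4966}{3} \approx 1655.3$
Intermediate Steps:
$F{\left(b \right)} = - 2 b$ ($F{\left(b \right)} = - \frac{b + 5 b}{3} = - \frac{6 b}{3} = - 2 b$)
$t = \frac{1}{6}$ ($t = \frac{\frac{1}{2} + \left(-2\right) 0 \cdot 0}{3} = \frac{\frac{1}{2} + 0 \cdot 0}{3} = \frac{\frac{1}{2} + 0}{3} = \frac{1}{3} \cdot \frac{1}{2} = \frac{1}{6} \approx 0.16667$)
$\left(35 - \left(3 + t\right)\right) \left(26 + 26\right) = \left(35 - \frac{19}{6}\right) \left(26 + 26\right) = \left(35 - \frac{19}{6}\right) 52 = \frac{191}{6} \cdot 52 = \frac{4966}{3}$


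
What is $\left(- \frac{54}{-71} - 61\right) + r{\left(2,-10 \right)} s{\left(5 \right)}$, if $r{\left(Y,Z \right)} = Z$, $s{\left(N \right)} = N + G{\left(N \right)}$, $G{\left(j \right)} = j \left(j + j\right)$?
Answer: $- \frac{43327}{71} \approx -610.24$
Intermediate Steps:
$G{\left(j \right)} = 2 j^{2}$ ($G{\left(j \right)} = j 2 j = 2 j^{2}$)
$s{\left(N \right)} = N + 2 N^{2}$
$\left(- \frac{54}{-71} - 61\right) + r{\left(2,-10 \right)} s{\left(5 \right)} = \left(- \frac{54}{-71} - 61\right) - 10 \cdot 5 \left(1 + 2 \cdot 5\right) = \left(\left(-54\right) \left(- \frac{1}{71}\right) - 61\right) - 10 \cdot 5 \left(1 + 10\right) = \left(\frac{54}{71} - 61\right) - 10 \cdot 5 \cdot 11 = - \frac{4277}{71} - 550 = - \frac{43327}{71}$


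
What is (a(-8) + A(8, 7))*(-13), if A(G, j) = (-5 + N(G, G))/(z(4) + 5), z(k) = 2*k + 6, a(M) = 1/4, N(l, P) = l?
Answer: -403/76 ≈ -5.3026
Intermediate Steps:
a(M) = ¼ (a(M) = 1*(¼) = ¼)
z(k) = 6 + 2*k
A(G, j) = -5/19 + G/19 (A(G, j) = (-5 + G)/((6 + 2*4) + 5) = (-5 + G)/((6 + 8) + 5) = (-5 + G)/(14 + 5) = (-5 + G)/19 = (-5 + G)*(1/19) = -5/19 + G/19)
(a(-8) + A(8, 7))*(-13) = (¼ + (-5/19 + (1/19)*8))*(-13) = (¼ + (-5/19 + 8/19))*(-13) = (¼ + 3/19)*(-13) = (31/76)*(-13) = -403/76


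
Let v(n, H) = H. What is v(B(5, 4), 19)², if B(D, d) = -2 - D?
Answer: 361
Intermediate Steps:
v(B(5, 4), 19)² = 19² = 361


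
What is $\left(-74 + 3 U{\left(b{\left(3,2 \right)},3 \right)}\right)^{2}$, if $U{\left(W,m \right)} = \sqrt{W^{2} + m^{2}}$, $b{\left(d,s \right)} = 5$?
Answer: $5782 - 444 \sqrt{34} \approx 3193.1$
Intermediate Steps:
$\left(-74 + 3 U{\left(b{\left(3,2 \right)},3 \right)}\right)^{2} = \left(-74 + 3 \sqrt{5^{2} + 3^{2}}\right)^{2} = \left(-74 + 3 \sqrt{25 + 9}\right)^{2} = \left(-74 + 3 \sqrt{34}\right)^{2}$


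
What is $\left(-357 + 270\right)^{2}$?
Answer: $7569$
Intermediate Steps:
$\left(-357 + 270\right)^{2} = \left(-87\right)^{2} = 7569$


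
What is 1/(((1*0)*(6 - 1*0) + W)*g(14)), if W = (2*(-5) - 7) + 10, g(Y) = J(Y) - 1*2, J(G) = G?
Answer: -1/84 ≈ -0.011905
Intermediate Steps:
g(Y) = -2 + Y (g(Y) = Y - 1*2 = Y - 2 = -2 + Y)
W = -7 (W = (-10 - 7) + 10 = -17 + 10 = -7)
1/(((1*0)*(6 - 1*0) + W)*g(14)) = 1/(((1*0)*(6 - 1*0) - 7)*(-2 + 14)) = 1/((0*(6 + 0) - 7)*12) = 1/((0*6 - 7)*12) = 1/((0 - 7)*12) = 1/(-7*12) = 1/(-84) = -1/84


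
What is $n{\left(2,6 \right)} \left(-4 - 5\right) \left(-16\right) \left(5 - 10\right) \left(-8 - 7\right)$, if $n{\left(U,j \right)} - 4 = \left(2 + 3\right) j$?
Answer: $367200$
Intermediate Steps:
$n{\left(U,j \right)} = 4 + 5 j$ ($n{\left(U,j \right)} = 4 + \left(2 + 3\right) j = 4 + 5 j$)
$n{\left(2,6 \right)} \left(-4 - 5\right) \left(-16\right) \left(5 - 10\right) \left(-8 - 7\right) = \left(4 + 5 \cdot 6\right) \left(-4 - 5\right) \left(-16\right) \left(5 - 10\right) \left(-8 - 7\right) = \left(4 + 30\right) \left(-9\right) \left(-16\right) \left(\left(-5\right) \left(-15\right)\right) = 34 \left(-9\right) \left(-16\right) 75 = \left(-306\right) \left(-16\right) 75 = 4896 \cdot 75 = 367200$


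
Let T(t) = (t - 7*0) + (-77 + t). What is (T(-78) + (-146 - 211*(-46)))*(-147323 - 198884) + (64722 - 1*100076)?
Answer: -3229108043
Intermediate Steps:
T(t) = -77 + 2*t (T(t) = (t + 0) + (-77 + t) = t + (-77 + t) = -77 + 2*t)
(T(-78) + (-146 - 211*(-46)))*(-147323 - 198884) + (64722 - 1*100076) = ((-77 + 2*(-78)) + (-146 - 211*(-46)))*(-147323 - 198884) + (64722 - 1*100076) = ((-77 - 156) + (-146 + 9706))*(-346207) + (64722 - 100076) = (-233 + 9560)*(-346207) - 35354 = 9327*(-346207) - 35354 = -3229072689 - 35354 = -3229108043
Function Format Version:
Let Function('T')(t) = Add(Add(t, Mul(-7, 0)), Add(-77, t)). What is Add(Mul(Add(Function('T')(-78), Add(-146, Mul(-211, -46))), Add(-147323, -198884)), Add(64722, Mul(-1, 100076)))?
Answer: -3229108043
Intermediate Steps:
Function('T')(t) = Add(-77, Mul(2, t)) (Function('T')(t) = Add(Add(t, 0), Add(-77, t)) = Add(t, Add(-77, t)) = Add(-77, Mul(2, t)))
Add(Mul(Add(Function('T')(-78), Add(-146, Mul(-211, -46))), Add(-147323, -198884)), Add(64722, Mul(-1, 100076))) = Add(Mul(Add(Add(-77, Mul(2, -78)), Add(-146, Mul(-211, -46))), Add(-147323, -198884)), Add(64722, Mul(-1, 100076))) = Add(Mul(Add(Add(-77, -156), Add(-146, 9706)), -346207), Add(64722, -100076)) = Add(Mul(Add(-233, 9560), -346207), -35354) = Add(Mul(9327, -346207), -35354) = Add(-3229072689, -35354) = -3229108043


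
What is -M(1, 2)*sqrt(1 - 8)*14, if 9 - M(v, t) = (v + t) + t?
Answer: -56*I*sqrt(7) ≈ -148.16*I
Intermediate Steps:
M(v, t) = 9 - v - 2*t (M(v, t) = 9 - ((v + t) + t) = 9 - ((t + v) + t) = 9 - (v + 2*t) = 9 + (-v - 2*t) = 9 - v - 2*t)
-M(1, 2)*sqrt(1 - 8)*14 = -(9 - 1*1 - 2*2)*sqrt(1 - 8)*14 = -(9 - 1 - 4)*sqrt(-7)*14 = -4*(I*sqrt(7))*14 = -4*I*sqrt(7)*14 = -56*I*sqrt(7)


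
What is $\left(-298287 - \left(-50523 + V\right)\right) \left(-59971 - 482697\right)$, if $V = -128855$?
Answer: $64528109212$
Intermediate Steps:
$\left(-298287 - \left(-50523 + V\right)\right) \left(-59971 - 482697\right) = \left(-298287 + \left(50523 - -128855\right)\right) \left(-59971 - 482697\right) = \left(-298287 + \left(50523 + 128855\right)\right) \left(-542668\right) = \left(-298287 + 179378\right) \left(-542668\right) = \left(-118909\right) \left(-542668\right) = 64528109212$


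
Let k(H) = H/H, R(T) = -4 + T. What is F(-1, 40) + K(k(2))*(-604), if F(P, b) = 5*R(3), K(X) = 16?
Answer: -9669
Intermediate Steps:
k(H) = 1
F(P, b) = -5 (F(P, b) = 5*(-4 + 3) = 5*(-1) = -5)
F(-1, 40) + K(k(2))*(-604) = -5 + 16*(-604) = -5 - 9664 = -9669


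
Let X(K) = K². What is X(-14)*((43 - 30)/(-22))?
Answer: -1274/11 ≈ -115.82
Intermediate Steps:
X(-14)*((43 - 30)/(-22)) = (-14)²*((43 - 30)/(-22)) = 196*(13*(-1/22)) = 196*(-13/22) = -1274/11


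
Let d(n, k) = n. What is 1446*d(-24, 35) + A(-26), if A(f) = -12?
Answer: -34716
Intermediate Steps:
1446*d(-24, 35) + A(-26) = 1446*(-24) - 12 = -34704 - 12 = -34716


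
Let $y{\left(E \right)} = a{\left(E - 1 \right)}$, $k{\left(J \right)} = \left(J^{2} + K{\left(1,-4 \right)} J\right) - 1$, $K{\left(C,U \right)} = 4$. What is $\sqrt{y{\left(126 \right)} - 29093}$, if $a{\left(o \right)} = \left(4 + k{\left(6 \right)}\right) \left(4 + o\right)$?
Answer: $i \sqrt{20966} \approx 144.8 i$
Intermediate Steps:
$k{\left(J \right)} = -1 + J^{2} + 4 J$ ($k{\left(J \right)} = \left(J^{2} + 4 J\right) - 1 = -1 + J^{2} + 4 J$)
$a{\left(o \right)} = 252 + 63 o$ ($a{\left(o \right)} = \left(4 + \left(-1 + 6^{2} + 4 \cdot 6\right)\right) \left(4 + o\right) = \left(4 + \left(-1 + 36 + 24\right)\right) \left(4 + o\right) = \left(4 + 59\right) \left(4 + o\right) = 63 \left(4 + o\right) = 252 + 63 o$)
$y{\left(E \right)} = 189 + 63 E$ ($y{\left(E \right)} = 252 + 63 \left(E - 1\right) = 252 + 63 \left(-1 + E\right) = 252 + \left(-63 + 63 E\right) = 189 + 63 E$)
$\sqrt{y{\left(126 \right)} - 29093} = \sqrt{\left(189 + 63 \cdot 126\right) - 29093} = \sqrt{\left(189 + 7938\right) - 29093} = \sqrt{8127 - 29093} = \sqrt{-20966} = i \sqrt{20966}$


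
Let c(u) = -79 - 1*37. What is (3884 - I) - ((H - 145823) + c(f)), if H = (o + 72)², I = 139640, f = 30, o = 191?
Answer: -58986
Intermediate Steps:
c(u) = -116 (c(u) = -79 - 37 = -116)
H = 69169 (H = (191 + 72)² = 263² = 69169)
(3884 - I) - ((H - 145823) + c(f)) = (3884 - 1*139640) - ((69169 - 145823) - 116) = (3884 - 139640) - (-76654 - 116) = -135756 - 1*(-76770) = -135756 + 76770 = -58986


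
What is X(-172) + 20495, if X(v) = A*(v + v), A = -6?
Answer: 22559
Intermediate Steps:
X(v) = -12*v (X(v) = -6*(v + v) = -12*v)
X(-172) + 20495 = -12*(-172) + 20495 = 2064 + 20495 = 22559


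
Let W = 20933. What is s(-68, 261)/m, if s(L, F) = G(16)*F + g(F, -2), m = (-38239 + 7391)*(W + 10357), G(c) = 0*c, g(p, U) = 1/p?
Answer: -1/251926053120 ≈ -3.9694e-12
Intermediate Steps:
G(c) = 0
m = -965233920 (m = (-38239 + 7391)*(20933 + 10357) = -30848*31290 = -965233920)
s(L, F) = 1/F (s(L, F) = 0*F + 1/F = 0 + 1/F = 1/F)
s(-68, 261)/m = 1/(261*(-965233920)) = (1/261)*(-1/965233920) = -1/251926053120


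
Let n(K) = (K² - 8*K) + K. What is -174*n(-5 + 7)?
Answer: 1740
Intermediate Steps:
n(K) = K² - 7*K
-174*n(-5 + 7) = -174*(-5 + 7)*(-7 + (-5 + 7)) = -348*(-7 + 2) = -348*(-5) = -174*(-10) = 1740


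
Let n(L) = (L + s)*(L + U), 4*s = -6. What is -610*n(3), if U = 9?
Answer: -10980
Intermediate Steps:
s = -3/2 (s = (1/4)*(-6) = -3/2 ≈ -1.5000)
n(L) = (9 + L)*(-3/2 + L) (n(L) = (L - 3/2)*(L + 9) = (-3/2 + L)*(9 + L) = (9 + L)*(-3/2 + L))
-610*n(3) = -610*(-27/2 + 3**2 + (15/2)*3) = -610*(-27/2 + 9 + 45/2) = -610*18 = -10980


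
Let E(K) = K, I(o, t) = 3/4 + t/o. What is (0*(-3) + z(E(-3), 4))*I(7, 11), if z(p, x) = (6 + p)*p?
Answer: -585/28 ≈ -20.893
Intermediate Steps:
I(o, t) = ¾ + t/o (I(o, t) = 3*(¼) + t/o = ¾ + t/o)
z(p, x) = p*(6 + p)
(0*(-3) + z(E(-3), 4))*I(7, 11) = (0*(-3) - 3*(6 - 3))*(¾ + 11/7) = (0 - 3*3)*(¾ + 11*(⅐)) = (0 - 9)*(¾ + 11/7) = -9*65/28 = -585/28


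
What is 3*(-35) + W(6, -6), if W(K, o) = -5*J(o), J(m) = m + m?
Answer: -45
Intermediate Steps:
J(m) = 2*m
W(K, o) = -10*o
3*(-35) + W(6, -6) = 3*(-35) - 10*(-6) = -105 + 60 = -45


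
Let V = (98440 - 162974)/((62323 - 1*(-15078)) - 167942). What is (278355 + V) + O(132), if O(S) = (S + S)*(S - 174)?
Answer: 24198685981/90541 ≈ 2.6727e+5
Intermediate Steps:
O(S) = 2*S*(-174 + S) (O(S) = (2*S)*(-174 + S) = 2*S*(-174 + S))
V = 64534/90541 (V = -64534/((62323 + 15078) - 167942) = -64534/(77401 - 167942) = -64534/(-90541) = -64534*(-1/90541) = 64534/90541 ≈ 0.71276)
(278355 + V) + O(132) = (278355 + 64534/90541) + 2*132*(-174 + 132) = 25202604589/90541 + 2*132*(-42) = 25202604589/90541 - 11088 = 24198685981/90541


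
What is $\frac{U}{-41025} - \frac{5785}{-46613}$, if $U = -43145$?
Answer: $\frac{449689502}{382459665} \approx 1.1758$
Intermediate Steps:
$\frac{U}{-41025} - \frac{5785}{-46613} = - \frac{43145}{-41025} - \frac{5785}{-46613} = \left(-43145\right) \left(- \frac{1}{41025}\right) - - \frac{5785}{46613} = \frac{8629}{8205} + \frac{5785}{46613} = \frac{449689502}{382459665}$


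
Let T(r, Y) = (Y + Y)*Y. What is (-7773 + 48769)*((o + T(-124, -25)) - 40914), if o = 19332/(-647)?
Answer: -1052856812240/647 ≈ -1.6273e+9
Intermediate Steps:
o = -19332/647 (o = 19332*(-1/647) = -19332/647 ≈ -29.879)
T(r, Y) = 2*Y² (T(r, Y) = (2*Y)*Y = 2*Y²)
(-7773 + 48769)*((o + T(-124, -25)) - 40914) = (-7773 + 48769)*((-19332/647 + 2*(-25)²) - 40914) = 40996*((-19332/647 + 2*625) - 40914) = 40996*((-19332/647 + 1250) - 40914) = 40996*(789418/647 - 40914) = 40996*(-25681940/647) = -1052856812240/647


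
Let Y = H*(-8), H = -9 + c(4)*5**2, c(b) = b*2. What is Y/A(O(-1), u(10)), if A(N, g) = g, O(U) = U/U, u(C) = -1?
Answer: 1528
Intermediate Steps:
c(b) = 2*b
H = 191 (H = -9 + (2*4)*5**2 = -9 + 8*25 = -9 + 200 = 191)
O(U) = 1
Y = -1528 (Y = 191*(-8) = -1528)
Y/A(O(-1), u(10)) = -1528/(-1) = -1528*(-1) = 1528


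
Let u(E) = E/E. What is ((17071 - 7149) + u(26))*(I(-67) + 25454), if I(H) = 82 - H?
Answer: 254058569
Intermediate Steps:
u(E) = 1
((17071 - 7149) + u(26))*(I(-67) + 25454) = ((17071 - 7149) + 1)*((82 - 1*(-67)) + 25454) = (9922 + 1)*((82 + 67) + 25454) = 9923*(149 + 25454) = 9923*25603 = 254058569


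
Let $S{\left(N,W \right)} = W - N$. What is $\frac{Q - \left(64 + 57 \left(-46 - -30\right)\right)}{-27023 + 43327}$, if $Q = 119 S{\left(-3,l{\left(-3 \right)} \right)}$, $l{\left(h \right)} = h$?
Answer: $\frac{53}{1019} \approx 0.052012$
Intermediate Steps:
$Q = 0$ ($Q = 119 \left(-3 - -3\right) = 119 \left(-3 + 3\right) = 119 \cdot 0 = 0$)
$\frac{Q - \left(64 + 57 \left(-46 - -30\right)\right)}{-27023 + 43327} = \frac{0 - \left(64 + 57 \left(-46 - -30\right)\right)}{-27023 + 43327} = \frac{0 - \left(64 + 57 \left(-46 + 30\right)\right)}{16304} = \left(0 - -848\right) \frac{1}{16304} = \left(0 + \left(-64 + 912\right)\right) \frac{1}{16304} = \left(0 + 848\right) \frac{1}{16304} = 848 \cdot \frac{1}{16304} = \frac{53}{1019}$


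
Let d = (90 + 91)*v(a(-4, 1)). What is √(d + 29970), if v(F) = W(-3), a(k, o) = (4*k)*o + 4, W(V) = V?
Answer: √29427 ≈ 171.54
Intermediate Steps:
a(k, o) = 4 + 4*k*o (a(k, o) = 4*k*o + 4 = 4 + 4*k*o)
v(F) = -3
d = -543 (d = (90 + 91)*(-3) = 181*(-3) = -543)
√(d + 29970) = √(-543 + 29970) = √29427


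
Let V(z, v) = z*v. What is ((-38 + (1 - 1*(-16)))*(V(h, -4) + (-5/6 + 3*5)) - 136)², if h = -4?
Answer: 2368521/4 ≈ 5.9213e+5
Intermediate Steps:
V(z, v) = v*z
((-38 + (1 - 1*(-16)))*(V(h, -4) + (-5/6 + 3*5)) - 136)² = ((-38 + (1 - 1*(-16)))*(-4*(-4) + (-5/6 + 3*5)) - 136)² = ((-38 + (1 + 16))*(16 + (-5*⅙ + 15)) - 136)² = ((-38 + 17)*(16 + (-⅚ + 15)) - 136)² = (-21*(16 + 85/6) - 136)² = (-21*181/6 - 136)² = (-1267/2 - 136)² = (-1539/2)² = 2368521/4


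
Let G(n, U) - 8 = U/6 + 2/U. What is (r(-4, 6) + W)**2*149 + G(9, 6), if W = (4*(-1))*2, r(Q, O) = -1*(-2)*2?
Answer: 7180/3 ≈ 2393.3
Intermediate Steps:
G(n, U) = 8 + 2/U + U/6 (G(n, U) = 8 + (U/6 + 2/U) = 8 + (2/U + U/6) = 8 + 2/U + U/6)
r(Q, O) = 4 (r(Q, O) = 2*2 = 4)
W = -8 (W = -4*2 = -8)
(r(-4, 6) + W)**2*149 + G(9, 6) = (4 - 8)**2*149 + (8 + 2/6 + (1/6)*6) = (-4)**2*149 + (8 + 2*(1/6) + 1) = 16*149 + (8 + 1/3 + 1) = 2384 + 28/3 = 7180/3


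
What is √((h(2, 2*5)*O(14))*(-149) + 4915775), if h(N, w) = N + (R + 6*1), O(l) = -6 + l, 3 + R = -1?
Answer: √4911007 ≈ 2216.1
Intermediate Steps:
R = -4 (R = -3 - 1 = -4)
h(N, w) = 2 + N (h(N, w) = N + (-4 + 6*1) = N + (-4 + 6) = N + 2 = 2 + N)
√((h(2, 2*5)*O(14))*(-149) + 4915775) = √(((2 + 2)*(-6 + 14))*(-149) + 4915775) = √((4*8)*(-149) + 4915775) = √(32*(-149) + 4915775) = √(-4768 + 4915775) = √4911007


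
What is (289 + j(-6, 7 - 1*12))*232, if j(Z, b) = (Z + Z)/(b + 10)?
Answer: 332456/5 ≈ 66491.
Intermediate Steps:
j(Z, b) = 2*Z/(10 + b) (j(Z, b) = (2*Z)/(10 + b) = 2*Z/(10 + b))
(289 + j(-6, 7 - 1*12))*232 = (289 + 2*(-6)/(10 + (7 - 1*12)))*232 = (289 + 2*(-6)/(10 + (7 - 12)))*232 = (289 + 2*(-6)/(10 - 5))*232 = (289 + 2*(-6)/5)*232 = (289 + 2*(-6)*(1/5))*232 = (289 - 12/5)*232 = (1433/5)*232 = 332456/5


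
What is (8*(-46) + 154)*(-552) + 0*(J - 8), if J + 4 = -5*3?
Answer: 118128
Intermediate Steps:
J = -19 (J = -4 - 5*3 = -4 - 15 = -19)
(8*(-46) + 154)*(-552) + 0*(J - 8) = (8*(-46) + 154)*(-552) + 0*(-19 - 8) = (-368 + 154)*(-552) + 0*(-27) = -214*(-552) + 0 = 118128 + 0 = 118128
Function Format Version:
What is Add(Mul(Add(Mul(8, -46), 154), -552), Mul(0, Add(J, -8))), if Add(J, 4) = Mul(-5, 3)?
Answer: 118128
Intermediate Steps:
J = -19 (J = Add(-4, Mul(-5, 3)) = Add(-4, -15) = -19)
Add(Mul(Add(Mul(8, -46), 154), -552), Mul(0, Add(J, -8))) = Add(Mul(Add(Mul(8, -46), 154), -552), Mul(0, Add(-19, -8))) = Add(Mul(Add(-368, 154), -552), Mul(0, -27)) = Add(Mul(-214, -552), 0) = Add(118128, 0) = 118128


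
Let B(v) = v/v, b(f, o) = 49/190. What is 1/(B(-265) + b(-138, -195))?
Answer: 190/239 ≈ 0.79498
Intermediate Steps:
b(f, o) = 49/190 (b(f, o) = 49*(1/190) = 49/190)
B(v) = 1
1/(B(-265) + b(-138, -195)) = 1/(1 + 49/190) = 1/(239/190) = 190/239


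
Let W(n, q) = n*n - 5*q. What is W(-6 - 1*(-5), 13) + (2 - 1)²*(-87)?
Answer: -151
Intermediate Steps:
W(n, q) = n² - 5*q
W(-6 - 1*(-5), 13) + (2 - 1)²*(-87) = ((-6 - 1*(-5))² - 5*13) + (2 - 1)²*(-87) = ((-6 + 5)² - 65) + 1²*(-87) = ((-1)² - 65) + 1*(-87) = (1 - 65) - 87 = -64 - 87 = -151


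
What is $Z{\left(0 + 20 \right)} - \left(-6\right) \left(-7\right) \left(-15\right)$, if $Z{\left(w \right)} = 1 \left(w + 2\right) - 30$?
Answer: $622$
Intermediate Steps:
$Z{\left(w \right)} = -28 + w$ ($Z{\left(w \right)} = 1 \left(2 + w\right) - 30 = \left(2 + w\right) - 30 = -28 + w$)
$Z{\left(0 + 20 \right)} - \left(-6\right) \left(-7\right) \left(-15\right) = \left(-28 + \left(0 + 20\right)\right) - \left(-6\right) \left(-7\right) \left(-15\right) = \left(-28 + 20\right) - 42 \left(-15\right) = -8 - -630 = -8 + 630 = 622$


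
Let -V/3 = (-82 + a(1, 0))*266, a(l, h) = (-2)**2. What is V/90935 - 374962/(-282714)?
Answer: 1988246911/988792215 ≈ 2.0108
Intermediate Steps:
a(l, h) = 4
V = 62244 (V = -3*(-82 + 4)*266 = -(-234)*266 = -3*(-20748) = 62244)
V/90935 - 374962/(-282714) = 62244/90935 - 374962/(-282714) = 62244*(1/90935) - 374962*(-1/282714) = 4788/6995 + 187481/141357 = 1988246911/988792215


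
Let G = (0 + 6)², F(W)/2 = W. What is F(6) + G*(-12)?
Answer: -420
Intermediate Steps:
F(W) = 2*W
G = 36 (G = 6² = 36)
F(6) + G*(-12) = 2*6 + 36*(-12) = 12 - 432 = -420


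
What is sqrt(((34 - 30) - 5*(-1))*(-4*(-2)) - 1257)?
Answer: I*sqrt(1185) ≈ 34.424*I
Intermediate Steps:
sqrt(((34 - 30) - 5*(-1))*(-4*(-2)) - 1257) = sqrt((4 + 5)*8 - 1257) = sqrt(9*8 - 1257) = sqrt(72 - 1257) = sqrt(-1185) = I*sqrt(1185)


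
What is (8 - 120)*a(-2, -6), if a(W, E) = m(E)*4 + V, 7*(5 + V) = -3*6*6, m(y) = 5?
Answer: 48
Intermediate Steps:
V = -143/7 (V = -5 + (-3*6*6)/7 = -5 + (-18*6)/7 = -5 + (1/7)*(-108) = -5 - 108/7 = -143/7 ≈ -20.429)
a(W, E) = -3/7 (a(W, E) = 5*4 - 143/7 = 20 - 143/7 = -3/7)
(8 - 120)*a(-2, -6) = (8 - 120)*(-3/7) = -112*(-3/7) = 48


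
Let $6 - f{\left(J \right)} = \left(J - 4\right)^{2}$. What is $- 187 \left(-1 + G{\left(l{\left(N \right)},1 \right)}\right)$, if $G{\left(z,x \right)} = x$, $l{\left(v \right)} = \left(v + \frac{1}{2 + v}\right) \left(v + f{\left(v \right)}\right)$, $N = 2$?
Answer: $0$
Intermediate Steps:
$f{\left(J \right)} = 6 - \left(-4 + J\right)^{2}$ ($f{\left(J \right)} = 6 - \left(J - 4\right)^{2} = 6 - \left(-4 + J\right)^{2}$)
$l{\left(v \right)} = \left(v + \frac{1}{2 + v}\right) \left(6 + v - \left(-4 + v\right)^{2}\right)$ ($l{\left(v \right)} = \left(v + \frac{1}{2 + v}\right) \left(v - \left(-6 + \left(-4 + v\right)^{2}\right)\right) = \left(v + \frac{1}{2 + v}\right) \left(6 + v - \left(-4 + v\right)^{2}\right)$)
$- 187 \left(-1 + G{\left(l{\left(N \right)},1 \right)}\right) = - 187 \left(-1 + 1\right) = \left(-187\right) 0 = 0$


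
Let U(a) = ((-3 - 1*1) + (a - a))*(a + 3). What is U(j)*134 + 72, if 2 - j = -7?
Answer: -6360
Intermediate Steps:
j = 9 (j = 2 - 1*(-7) = 2 + 7 = 9)
U(a) = -12 - 4*a (U(a) = ((-3 - 1) + 0)*(3 + a) = (-4 + 0)*(3 + a) = -4*(3 + a) = -12 - 4*a)
U(j)*134 + 72 = (-12 - 4*9)*134 + 72 = (-12 - 36)*134 + 72 = -48*134 + 72 = -6432 + 72 = -6360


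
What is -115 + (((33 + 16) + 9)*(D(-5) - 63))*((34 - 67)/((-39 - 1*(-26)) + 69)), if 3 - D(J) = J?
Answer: 49415/28 ≈ 1764.8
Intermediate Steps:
D(J) = 3 - J
-115 + (((33 + 16) + 9)*(D(-5) - 63))*((34 - 67)/((-39 - 1*(-26)) + 69)) = -115 + (((33 + 16) + 9)*((3 - 1*(-5)) - 63))*((34 - 67)/((-39 - 1*(-26)) + 69)) = -115 + ((49 + 9)*((3 + 5) - 63))*(-33/((-39 + 26) + 69)) = -115 + (58*(8 - 63))*(-33/(-13 + 69)) = -115 + (58*(-55))*(-33/56) = -115 - (-105270)/56 = -115 - 3190*(-33/56) = -115 + 52635/28 = 49415/28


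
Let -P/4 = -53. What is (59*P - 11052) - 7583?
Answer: -6127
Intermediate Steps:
P = 212 (P = -4*(-53) = 212)
(59*P - 11052) - 7583 = (59*212 - 11052) - 7583 = (12508 - 11052) - 7583 = 1456 - 7583 = -6127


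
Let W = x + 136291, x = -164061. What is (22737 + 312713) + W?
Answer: 307680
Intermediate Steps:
W = -27770 (W = -164061 + 136291 = -27770)
(22737 + 312713) + W = (22737 + 312713) - 27770 = 335450 - 27770 = 307680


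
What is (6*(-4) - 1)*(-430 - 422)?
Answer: 21300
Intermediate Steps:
(6*(-4) - 1)*(-430 - 422) = (-24 - 1)*(-852) = -25*(-852) = 21300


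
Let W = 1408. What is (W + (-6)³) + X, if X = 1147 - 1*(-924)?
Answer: 3263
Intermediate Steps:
X = 2071 (X = 1147 + 924 = 2071)
(W + (-6)³) + X = (1408 + (-6)³) + 2071 = (1408 - 216) + 2071 = 1192 + 2071 = 3263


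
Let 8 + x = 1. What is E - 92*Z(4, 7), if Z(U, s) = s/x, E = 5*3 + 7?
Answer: 114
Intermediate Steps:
x = -7 (x = -8 + 1 = -7)
E = 22 (E = 15 + 7 = 22)
Z(U, s) = -s/7 (Z(U, s) = s/(-7) = s*(-1/7) = -s/7)
E - 92*Z(4, 7) = 22 - (-92)*7/7 = 22 - 92*(-1) = 22 + 92 = 114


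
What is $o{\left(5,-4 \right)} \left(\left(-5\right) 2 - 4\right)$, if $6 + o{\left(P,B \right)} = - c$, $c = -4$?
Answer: $28$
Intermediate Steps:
$o{\left(P,B \right)} = -2$ ($o{\left(P,B \right)} = -6 - -4 = -6 + 4 = -2$)
$o{\left(5,-4 \right)} \left(\left(-5\right) 2 - 4\right) = - 2 \left(\left(-5\right) 2 - 4\right) = - 2 \left(-10 - 4\right) = \left(-2\right) \left(-14\right) = 28$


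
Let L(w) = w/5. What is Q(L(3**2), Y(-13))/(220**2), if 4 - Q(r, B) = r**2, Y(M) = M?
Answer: 19/1210000 ≈ 1.5702e-5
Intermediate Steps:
L(w) = w/5 (L(w) = w*(1/5) = w/5)
Q(r, B) = 4 - r**2
Q(L(3**2), Y(-13))/(220**2) = (4 - ((1/5)*3**2)**2)/(220**2) = (4 - ((1/5)*9)**2)/48400 = (4 - (9/5)**2)*(1/48400) = (4 - 1*81/25)*(1/48400) = (4 - 81/25)*(1/48400) = (19/25)*(1/48400) = 19/1210000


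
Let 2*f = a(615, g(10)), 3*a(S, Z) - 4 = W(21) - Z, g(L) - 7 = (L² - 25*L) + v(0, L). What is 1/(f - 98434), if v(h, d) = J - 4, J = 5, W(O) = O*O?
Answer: -6/590017 ≈ -1.0169e-5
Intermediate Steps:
W(O) = O²
v(h, d) = 1 (v(h, d) = 5 - 4 = 1)
g(L) = 8 + L² - 25*L (g(L) = 7 + ((L² - 25*L) + 1) = 7 + (1 + L² - 25*L) = 8 + L² - 25*L)
a(S, Z) = 445/3 - Z/3 (a(S, Z) = 4/3 + (21² - Z)/3 = 4/3 + (441 - Z)/3 = 4/3 + (147 - Z/3) = 445/3 - Z/3)
f = 587/6 (f = (445/3 - (8 + 10² - 25*10)/3)/2 = (445/3 - (8 + 100 - 250)/3)/2 = (445/3 - ⅓*(-142))/2 = (445/3 + 142/3)/2 = (½)*(587/3) = 587/6 ≈ 97.833)
1/(f - 98434) = 1/(587/6 - 98434) = 1/(-590017/6) = -6/590017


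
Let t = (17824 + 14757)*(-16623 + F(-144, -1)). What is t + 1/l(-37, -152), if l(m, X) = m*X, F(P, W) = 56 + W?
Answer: -3035846492991/5624 ≈ -5.3980e+8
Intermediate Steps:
l(m, X) = X*m
t = -539802008 (t = (17824 + 14757)*(-16623 + (56 - 1)) = 32581*(-16623 + 55) = 32581*(-16568) = -539802008)
t + 1/l(-37, -152) = -539802008 + 1/(-152*(-37)) = -539802008 + 1/5624 = -3035846492991/5624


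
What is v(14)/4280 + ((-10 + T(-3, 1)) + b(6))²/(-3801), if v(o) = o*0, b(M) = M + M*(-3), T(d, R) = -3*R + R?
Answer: -192/1267 ≈ -0.15154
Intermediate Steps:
T(d, R) = -2*R
b(M) = -2*M (b(M) = M - 3*M = -2*M)
v(o) = 0
v(14)/4280 + ((-10 + T(-3, 1)) + b(6))²/(-3801) = 0/4280 + ((-10 - 2*1) - 2*6)²/(-3801) = 0*(1/4280) + ((-10 - 2) - 12)²*(-1/3801) = 0 + (-12 - 12)²*(-1/3801) = 0 + (-24)²*(-1/3801) = 0 + 576*(-1/3801) = 0 - 192/1267 = -192/1267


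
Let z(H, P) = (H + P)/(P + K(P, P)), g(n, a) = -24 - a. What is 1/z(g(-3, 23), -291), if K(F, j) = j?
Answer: 291/169 ≈ 1.7219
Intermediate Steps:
z(H, P) = (H + P)/(2*P) (z(H, P) = (H + P)/(P + P) = (H + P)/((2*P)) = (H + P)*(1/(2*P)) = (H + P)/(2*P))
1/z(g(-3, 23), -291) = 1/((1/2)*((-24 - 1*23) - 291)/(-291)) = 1/((1/2)*(-1/291)*((-24 - 23) - 291)) = 1/((1/2)*(-1/291)*(-47 - 291)) = 1/((1/2)*(-1/291)*(-338)) = 1/(169/291) = 291/169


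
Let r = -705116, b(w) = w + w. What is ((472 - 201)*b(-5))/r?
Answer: 1355/352558 ≈ 0.0038433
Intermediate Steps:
b(w) = 2*w
((472 - 201)*b(-5))/r = ((472 - 201)*(2*(-5)))/(-705116) = (271*(-10))*(-1/705116) = -2710*(-1/705116) = 1355/352558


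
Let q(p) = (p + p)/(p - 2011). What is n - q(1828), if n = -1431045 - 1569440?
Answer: -549085099/183 ≈ -3.0005e+6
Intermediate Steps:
n = -3000485
q(p) = 2*p/(-2011 + p) (q(p) = (2*p)/(-2011 + p) = 2*p/(-2011 + p))
n - q(1828) = -3000485 - 2*1828/(-2011 + 1828) = -3000485 - 2*1828/(-183) = -3000485 - 2*1828*(-1)/183 = -3000485 - 1*(-3656/183) = -3000485 + 3656/183 = -549085099/183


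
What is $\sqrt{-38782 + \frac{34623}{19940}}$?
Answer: $\frac{7 i \sqrt{78669247105}}{9970} \approx 196.93 i$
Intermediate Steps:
$\sqrt{-38782 + \frac{34623}{19940}} = \sqrt{- \frac{773278457}{19940}} = \frac{7 i \sqrt{78669247105}}{9970}$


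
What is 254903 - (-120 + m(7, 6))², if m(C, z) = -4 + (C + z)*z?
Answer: 252787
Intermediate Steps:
m(C, z) = -4 + z*(C + z)
254903 - (-120 + m(7, 6))² = 254903 - (-120 + (-4 + 6² + 7*6))² = 254903 - (-120 + (-4 + 36 + 42))² = 254903 - (-120 + 74)² = 254903 - 1*(-46)² = 254903 - 1*2116 = 254903 - 2116 = 252787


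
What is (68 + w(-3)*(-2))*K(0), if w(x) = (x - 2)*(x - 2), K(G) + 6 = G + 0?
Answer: -108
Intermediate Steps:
K(G) = -6 + G (K(G) = -6 + (G + 0) = -6 + G)
w(x) = (-2 + x)**2 (w(x) = (-2 + x)*(-2 + x) = (-2 + x)**2)
(68 + w(-3)*(-2))*K(0) = (68 + (-2 - 3)**2*(-2))*(-6 + 0) = (68 + (-5)**2*(-2))*(-6) = (68 + 25*(-2))*(-6) = (68 - 50)*(-6) = 18*(-6) = -108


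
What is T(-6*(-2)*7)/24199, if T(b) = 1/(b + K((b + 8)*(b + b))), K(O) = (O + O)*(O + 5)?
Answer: 1/11565440556684 ≈ 8.6464e-14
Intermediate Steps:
K(O) = 2*O*(5 + O) (K(O) = (2*O)*(5 + O) = 2*O*(5 + O))
T(b) = 1/(b + 4*b*(5 + 2*b*(8 + b))*(8 + b)) (T(b) = 1/(b + 2*((b + 8)*(b + b))*(5 + (b + 8)*(b + b))) = 1/(b + 2*((8 + b)*(2*b))*(5 + (8 + b)*(2*b))) = 1/(b + 2*(2*b*(8 + b))*(5 + 2*b*(8 + b))) = 1/(b + 4*b*(5 + 2*b*(8 + b))*(8 + b)))
T(-6*(-2)*7)/24199 = (1/(((-6*(-2)*7))*(1 + 4*(5 + 2*(-6*(-2)*7)*(8 - 6*(-2)*7))*(8 - 6*(-2)*7))))/24199 = (1/(((12*7))*(1 + 4*(5 + 2*(12*7)*(8 + 12*7))*(8 + 12*7))))*(1/24199) = (1/(84*(1 + 4*(5 + 2*84*(8 + 84))*(8 + 84))))*(1/24199) = (1/(84*(1 + 4*(5 + 2*84*92)*92)))*(1/24199) = (1/(84*(1 + 4*(5 + 15456)*92)))*(1/24199) = (1/(84*(1 + 4*15461*92)))*(1/24199) = (1/(84*(1 + 5689648)))*(1/24199) = ((1/84)/5689649)*(1/24199) = ((1/84)*(1/5689649))*(1/24199) = (1/477930516)*(1/24199) = 1/11565440556684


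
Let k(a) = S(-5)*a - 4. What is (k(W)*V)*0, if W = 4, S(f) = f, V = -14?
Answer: 0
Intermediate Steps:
k(a) = -4 - 5*a (k(a) = -5*a - 4 = -4 - 5*a)
(k(W)*V)*0 = ((-4 - 5*4)*(-14))*0 = ((-4 - 20)*(-14))*0 = -24*(-14)*0 = 336*0 = 0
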